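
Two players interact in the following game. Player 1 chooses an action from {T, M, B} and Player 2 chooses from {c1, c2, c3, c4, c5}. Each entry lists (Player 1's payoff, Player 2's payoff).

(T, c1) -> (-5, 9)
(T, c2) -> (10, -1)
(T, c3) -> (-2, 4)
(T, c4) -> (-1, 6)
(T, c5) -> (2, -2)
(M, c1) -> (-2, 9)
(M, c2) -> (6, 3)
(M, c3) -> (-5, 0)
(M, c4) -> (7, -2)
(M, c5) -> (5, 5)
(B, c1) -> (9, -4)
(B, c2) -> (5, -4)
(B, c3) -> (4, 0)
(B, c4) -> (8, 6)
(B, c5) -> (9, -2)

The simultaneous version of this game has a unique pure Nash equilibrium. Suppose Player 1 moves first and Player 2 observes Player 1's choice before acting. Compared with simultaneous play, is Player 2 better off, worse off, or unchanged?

unchanged

Backward induction with Player 1 moving first.
- T: BR = c1, leader payoff -5.
- M: BR = c1, leader payoff -2.
- B: BR = c4, leader payoff 8.
Maximizing over -5, -2, 8, Player 1 chooses B. Subgame-perfect outcome: (B, c4) with payoffs (8, 6).
Now find the simultaneous Nash equilibrium.
Player 1's best replies: c1→B; c2→T; c3→B; c4→B; c5→B.
Player 2's best replies: T→c1; M→c1; B→c4.
The unique mutual best reply is (B, c4), giving (8, 6).
Player 2 earns 6 sequentially versus 6 at the Nash outcome: unchanged.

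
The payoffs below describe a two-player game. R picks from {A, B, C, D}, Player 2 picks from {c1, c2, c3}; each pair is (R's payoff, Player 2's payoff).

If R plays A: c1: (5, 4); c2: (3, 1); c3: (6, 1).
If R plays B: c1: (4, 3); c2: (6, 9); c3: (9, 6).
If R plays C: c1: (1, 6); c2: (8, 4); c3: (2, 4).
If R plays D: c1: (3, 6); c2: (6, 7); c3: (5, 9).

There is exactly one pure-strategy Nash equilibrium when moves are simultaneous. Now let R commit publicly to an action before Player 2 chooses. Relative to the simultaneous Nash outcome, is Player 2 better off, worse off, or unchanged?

better off

Work backward from Player 2's decision.
- A: BR = c1, leader payoff 5.
- B: BR = c2, leader payoff 6.
- C: BR = c1, leader payoff 1.
- D: BR = c3, leader payoff 5.
Among 5, 6, 1, 5, the best is 6 at B. Subgame-perfect outcome: (B, c2) with payoffs (6, 9).
Now find the simultaneous Nash equilibrium.
R's best replies: c1→A; c2→C; c3→B.
Player 2's best replies: A→c1; B→c2; C→c1; D→c3.
The unique mutual best reply is (A, c1), giving (5, 4).
Player 2 earns 9 sequentially versus 4 at the Nash outcome: better off.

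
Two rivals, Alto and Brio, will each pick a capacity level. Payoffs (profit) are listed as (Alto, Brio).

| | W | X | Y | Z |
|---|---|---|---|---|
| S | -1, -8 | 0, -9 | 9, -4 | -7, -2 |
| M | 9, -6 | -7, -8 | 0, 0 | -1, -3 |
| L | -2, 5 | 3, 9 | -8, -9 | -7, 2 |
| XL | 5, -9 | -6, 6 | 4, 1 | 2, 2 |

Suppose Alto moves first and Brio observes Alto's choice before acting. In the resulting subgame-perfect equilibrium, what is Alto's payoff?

3

Solve by backward induction (Alto leads).
- S → Brio plays Z (best of -8, -9, -4, -2); Alto gets -7.
- M → Brio plays Y (best of -6, -8, 0, -3); Alto gets 0.
- L → Brio plays X (best of 5, 9, -9, 2); Alto gets 3.
- XL → Brio plays X (best of -9, 6, 1, 2); Alto gets -6.
Alto's induced payoffs are -7, 0, 3, -6, so Alto commits to L. Subgame-perfect outcome: (L, X) with payoffs (3, 9).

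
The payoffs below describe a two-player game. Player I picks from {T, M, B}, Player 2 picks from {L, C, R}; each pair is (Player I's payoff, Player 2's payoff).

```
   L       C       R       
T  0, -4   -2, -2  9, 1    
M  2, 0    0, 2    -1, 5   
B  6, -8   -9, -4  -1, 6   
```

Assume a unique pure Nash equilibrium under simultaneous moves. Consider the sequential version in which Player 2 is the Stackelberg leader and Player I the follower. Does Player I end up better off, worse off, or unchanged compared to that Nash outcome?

Backward induction with Player 2 moving first.
- L: BR = B, leader payoff -8.
- C: BR = M, leader payoff 2.
- R: BR = T, leader payoff 1.
Maximizing over -8, 2, 1, Player 2 chooses C. Subgame-perfect outcome: (M, C) with payoffs (0, 2).
Now find the simultaneous Nash equilibrium.
Player I's best replies: L→B; C→M; R→T.
Player 2's best replies: T→R; M→R; B→R.
Only (T, R) has each player best-responding; Nash payoffs (9, 1).
Player I earns 0 sequentially versus 9 at the Nash outcome: worse off.

worse off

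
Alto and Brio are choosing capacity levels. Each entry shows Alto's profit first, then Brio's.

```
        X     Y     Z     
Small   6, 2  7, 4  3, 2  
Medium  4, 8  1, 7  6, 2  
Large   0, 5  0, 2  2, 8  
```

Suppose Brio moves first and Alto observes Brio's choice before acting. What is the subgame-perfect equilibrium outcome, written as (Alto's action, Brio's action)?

Solve by backward induction (Brio leads).
- X → Alto plays Small (best of 6, 4, 0); Brio gets 2.
- Y → Alto plays Small (best of 7, 1, 0); Brio gets 4.
- Z → Alto plays Medium (best of 3, 6, 2); Brio gets 2.
Maximizing over 2, 4, 2, Brio chooses Y. Subgame-perfect outcome: (Small, Y) with payoffs (7, 4).

(Small, Y)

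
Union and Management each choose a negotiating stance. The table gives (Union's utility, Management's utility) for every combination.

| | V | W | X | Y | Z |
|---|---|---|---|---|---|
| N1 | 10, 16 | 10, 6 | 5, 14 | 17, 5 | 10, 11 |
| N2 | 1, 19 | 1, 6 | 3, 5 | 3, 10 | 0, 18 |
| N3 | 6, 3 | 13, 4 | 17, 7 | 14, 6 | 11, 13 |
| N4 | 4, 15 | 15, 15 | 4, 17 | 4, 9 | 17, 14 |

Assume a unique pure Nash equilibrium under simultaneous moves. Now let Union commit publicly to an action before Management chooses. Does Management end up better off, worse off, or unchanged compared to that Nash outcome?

worse off

Work backward from Management's decision.
- N1 → Management plays V (best of 16, 6, 14, 5, 11); Union gets 10.
- N2 → Management plays V (best of 19, 6, 5, 10, 18); Union gets 1.
- N3 → Management plays Z (best of 3, 4, 7, 6, 13); Union gets 11.
- N4 → Management plays X (best of 15, 15, 17, 9, 14); Union gets 4.
Union's induced payoffs are 10, 1, 11, 4, so Union commits to N3. Subgame-perfect outcome: (N3, Z) with payoffs (11, 13).
Now find the simultaneous Nash equilibrium.
Union's best replies: V→N1; W→N4; X→N3; Y→N1; Z→N4.
Management's best replies: N1→V; N2→V; N3→Z; N4→X.
Only (N1, V) has each player best-responding; Nash payoffs (10, 16).
Management earns 13 sequentially versus 16 at the Nash outcome: worse off.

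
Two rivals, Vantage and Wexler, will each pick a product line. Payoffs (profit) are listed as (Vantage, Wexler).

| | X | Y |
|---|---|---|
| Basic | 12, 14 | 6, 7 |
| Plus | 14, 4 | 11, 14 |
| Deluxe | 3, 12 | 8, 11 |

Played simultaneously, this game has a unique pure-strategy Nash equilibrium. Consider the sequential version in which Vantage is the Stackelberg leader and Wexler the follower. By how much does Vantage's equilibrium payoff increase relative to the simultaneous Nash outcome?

Wexler best-responds to each possible Vantage move:
- Basic: Wexler compares 14, 7 and picks X; Vantage would get 12.
- Plus: Wexler compares 4, 14 and picks Y; Vantage would get 11.
- Deluxe: Wexler compares 12, 11 and picks X; Vantage would get 3.
Vantage's induced payoffs are 12, 11, 3, so Vantage commits to Basic. Subgame-perfect outcome: (Basic, X) with payoffs (12, 14).
Now find the simultaneous Nash equilibrium.
Vantage's best replies: X→Plus; Y→Plus.
Wexler's best replies: Basic→X; Plus→Y; Deluxe→X.
Only (Plus, Y) has each player best-responding; Nash payoffs (11, 14).
Vantage's commitment gain: 12 − 11 = 1.

1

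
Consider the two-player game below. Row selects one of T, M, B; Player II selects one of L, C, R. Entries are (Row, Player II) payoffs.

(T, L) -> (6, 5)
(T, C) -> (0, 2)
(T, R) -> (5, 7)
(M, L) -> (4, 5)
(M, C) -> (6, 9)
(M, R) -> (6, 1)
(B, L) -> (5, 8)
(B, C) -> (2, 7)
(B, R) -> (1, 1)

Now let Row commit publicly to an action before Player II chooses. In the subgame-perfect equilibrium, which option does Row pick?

M

Work backward from Player II's decision.
- T: Player II compares 5, 2, 7 and picks R; Row would get 5.
- M: Player II compares 5, 9, 1 and picks C; Row would get 6.
- B: Player II compares 8, 7, 1 and picks L; Row would get 5.
Maximizing over 5, 6, 5, Row chooses M. Subgame-perfect outcome: (M, C) with payoffs (6, 9).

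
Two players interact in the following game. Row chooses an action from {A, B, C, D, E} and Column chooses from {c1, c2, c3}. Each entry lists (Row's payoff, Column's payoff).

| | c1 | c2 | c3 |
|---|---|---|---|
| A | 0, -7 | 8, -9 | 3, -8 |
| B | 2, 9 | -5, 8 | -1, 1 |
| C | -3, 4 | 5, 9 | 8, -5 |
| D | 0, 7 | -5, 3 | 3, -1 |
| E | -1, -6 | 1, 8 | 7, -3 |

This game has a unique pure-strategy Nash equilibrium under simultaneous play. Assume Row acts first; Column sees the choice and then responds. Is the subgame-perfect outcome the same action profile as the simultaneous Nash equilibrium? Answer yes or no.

no

Work backward from Column's decision.
- A: BR = c1, leader payoff 0.
- B: BR = c1, leader payoff 2.
- C: BR = c2, leader payoff 5.
- D: BR = c1, leader payoff 0.
- E: BR = c2, leader payoff 1.
Row's induced payoffs are 0, 2, 5, 0, 1, so Row commits to C. Subgame-perfect outcome: (C, c2) with payoffs (5, 9).
Under simultaneous play:
Row's best replies: c1→B; c2→A; c3→C.
Column's best replies: A→c1; B→c1; C→c2; D→c1; E→c2.
The unique mutual best reply is (B, c1), giving (2, 9).
Sequential outcome (C, c2) differs from the Nash profile (B, c1).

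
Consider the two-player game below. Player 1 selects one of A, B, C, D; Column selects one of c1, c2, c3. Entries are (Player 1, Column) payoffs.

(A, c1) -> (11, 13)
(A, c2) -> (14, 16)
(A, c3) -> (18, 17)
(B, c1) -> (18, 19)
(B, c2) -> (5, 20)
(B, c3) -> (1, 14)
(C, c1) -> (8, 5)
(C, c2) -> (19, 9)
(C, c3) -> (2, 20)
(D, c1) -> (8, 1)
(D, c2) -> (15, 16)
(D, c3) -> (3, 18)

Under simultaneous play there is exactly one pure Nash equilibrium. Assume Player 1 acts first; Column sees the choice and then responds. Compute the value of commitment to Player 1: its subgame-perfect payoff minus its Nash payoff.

0

Backward induction with Player 1 moving first.
- A: Column compares 13, 16, 17 and picks c3; Player 1 would get 18.
- B: Column compares 19, 20, 14 and picks c2; Player 1 would get 5.
- C: Column compares 5, 9, 20 and picks c3; Player 1 would get 2.
- D: Column compares 1, 16, 18 and picks c3; Player 1 would get 3.
Maximizing over 18, 5, 2, 3, Player 1 chooses A. Subgame-perfect outcome: (A, c3) with payoffs (18, 17).
For the simultaneous game, intersect best replies.
Player 1's best replies: c1→B; c2→C; c3→A.
Column's best replies: A→c3; B→c2; C→c3; D→c3.
Only (A, c3) has each player best-responding; Nash payoffs (18, 17).
Player 1's commitment gain: 18 − 18 = 0.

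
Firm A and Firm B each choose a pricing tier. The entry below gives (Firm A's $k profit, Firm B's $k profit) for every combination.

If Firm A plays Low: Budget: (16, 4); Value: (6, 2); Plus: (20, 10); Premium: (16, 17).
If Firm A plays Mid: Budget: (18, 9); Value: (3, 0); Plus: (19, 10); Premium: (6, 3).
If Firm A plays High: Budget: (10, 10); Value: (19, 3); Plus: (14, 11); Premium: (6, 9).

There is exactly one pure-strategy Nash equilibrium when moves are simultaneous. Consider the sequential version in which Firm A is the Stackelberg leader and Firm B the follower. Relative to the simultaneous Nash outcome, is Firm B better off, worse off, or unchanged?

worse off

Work backward from Firm B's decision.
- Low → Firm B plays Premium (best of 4, 2, 10, 17); Firm A gets 16.
- Mid → Firm B plays Plus (best of 9, 0, 10, 3); Firm A gets 19.
- High → Firm B plays Plus (best of 10, 3, 11, 9); Firm A gets 14.
Among 16, 19, 14, the best is 19 at Mid. Subgame-perfect outcome: (Mid, Plus) with payoffs (19, 10).
For the simultaneous game, intersect best replies.
Firm A's best replies: Budget→Mid; Value→High; Plus→Low; Premium→Low.
Firm B's best replies: Low→Premium; Mid→Plus; High→Plus.
The unique mutual best reply is (Low, Premium), giving (16, 17).
Firm B earns 10 sequentially versus 17 at the Nash outcome: worse off.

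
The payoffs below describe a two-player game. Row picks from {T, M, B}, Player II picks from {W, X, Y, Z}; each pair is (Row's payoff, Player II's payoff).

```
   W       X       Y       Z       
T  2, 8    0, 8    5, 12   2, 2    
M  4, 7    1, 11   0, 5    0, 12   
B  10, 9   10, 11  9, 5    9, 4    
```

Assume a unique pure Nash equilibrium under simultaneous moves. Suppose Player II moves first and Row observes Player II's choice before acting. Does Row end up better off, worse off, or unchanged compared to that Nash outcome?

Row best-responds to each possible Player II move:
- W: BR = B, leader payoff 9.
- X: BR = B, leader payoff 11.
- Y: BR = B, leader payoff 5.
- Z: BR = B, leader payoff 4.
Among 9, 11, 5, 4, the best is 11 at X. Subgame-perfect outcome: (B, X) with payoffs (10, 11).
Now find the simultaneous Nash equilibrium.
Row's best replies: W→B; X→B; Y→B; Z→B.
Player II's best replies: T→Y; M→Z; B→X.
Only (B, X) has each player best-responding; Nash payoffs (10, 11).
Row earns 10 sequentially versus 10 at the Nash outcome: unchanged.

unchanged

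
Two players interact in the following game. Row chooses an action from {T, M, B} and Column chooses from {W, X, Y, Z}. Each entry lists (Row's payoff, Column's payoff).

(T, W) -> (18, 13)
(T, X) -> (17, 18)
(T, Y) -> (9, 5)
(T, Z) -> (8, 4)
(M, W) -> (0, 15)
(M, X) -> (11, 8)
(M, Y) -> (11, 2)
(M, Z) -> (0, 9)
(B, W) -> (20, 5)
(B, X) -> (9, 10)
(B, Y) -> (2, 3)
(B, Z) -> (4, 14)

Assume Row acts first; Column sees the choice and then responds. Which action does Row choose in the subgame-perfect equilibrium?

T

Solve by backward induction (Row leads).
- T: BR = X, leader payoff 17.
- M: BR = W, leader payoff 0.
- B: BR = Z, leader payoff 4.
Maximizing over 17, 0, 4, Row chooses T. Subgame-perfect outcome: (T, X) with payoffs (17, 18).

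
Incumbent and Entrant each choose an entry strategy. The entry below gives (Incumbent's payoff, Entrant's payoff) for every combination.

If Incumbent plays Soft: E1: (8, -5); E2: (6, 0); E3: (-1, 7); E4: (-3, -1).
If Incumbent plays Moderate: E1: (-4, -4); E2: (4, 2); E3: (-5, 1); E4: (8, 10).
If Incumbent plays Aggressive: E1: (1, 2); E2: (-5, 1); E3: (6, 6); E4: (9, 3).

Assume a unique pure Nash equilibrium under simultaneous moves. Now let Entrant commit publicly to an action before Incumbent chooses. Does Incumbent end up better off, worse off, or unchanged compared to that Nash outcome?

Solve by backward induction (Entrant leads).
- E1 → Incumbent plays Soft (best of 8, -4, 1); Entrant gets -5.
- E2 → Incumbent plays Soft (best of 6, 4, -5); Entrant gets 0.
- E3 → Incumbent plays Aggressive (best of -1, -5, 6); Entrant gets 6.
- E4 → Incumbent plays Aggressive (best of -3, 8, 9); Entrant gets 3.
Maximizing over -5, 0, 6, 3, Entrant chooses E3. Subgame-perfect outcome: (Aggressive, E3) with payoffs (6, 6).
For the simultaneous game, intersect best replies.
Incumbent's best replies: E1→Soft; E2→Soft; E3→Aggressive; E4→Aggressive.
Entrant's best replies: Soft→E3; Moderate→E4; Aggressive→E3.
Only (Aggressive, E3) has each player best-responding; Nash payoffs (6, 6).
Incumbent earns 6 sequentially versus 6 at the Nash outcome: unchanged.

unchanged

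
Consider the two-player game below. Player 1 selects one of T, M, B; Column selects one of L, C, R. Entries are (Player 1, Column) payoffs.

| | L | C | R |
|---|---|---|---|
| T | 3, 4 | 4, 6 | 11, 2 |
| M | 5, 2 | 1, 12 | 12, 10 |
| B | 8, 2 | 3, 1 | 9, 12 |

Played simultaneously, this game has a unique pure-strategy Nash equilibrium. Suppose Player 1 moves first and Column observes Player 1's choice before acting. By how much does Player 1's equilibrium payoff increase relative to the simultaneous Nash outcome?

5

Solve by backward induction (Player 1 leads).
- T: BR = C, leader payoff 4.
- M: BR = C, leader payoff 1.
- B: BR = R, leader payoff 9.
Among 4, 1, 9, the best is 9 at B. Subgame-perfect outcome: (B, R) with payoffs (9, 12).
Now find the simultaneous Nash equilibrium.
Player 1's best replies: L→B; C→T; R→M.
Column's best replies: T→C; M→C; B→R.
Only (T, C) has each player best-responding; Nash payoffs (4, 6).
Player 1's commitment gain: 9 − 4 = 5.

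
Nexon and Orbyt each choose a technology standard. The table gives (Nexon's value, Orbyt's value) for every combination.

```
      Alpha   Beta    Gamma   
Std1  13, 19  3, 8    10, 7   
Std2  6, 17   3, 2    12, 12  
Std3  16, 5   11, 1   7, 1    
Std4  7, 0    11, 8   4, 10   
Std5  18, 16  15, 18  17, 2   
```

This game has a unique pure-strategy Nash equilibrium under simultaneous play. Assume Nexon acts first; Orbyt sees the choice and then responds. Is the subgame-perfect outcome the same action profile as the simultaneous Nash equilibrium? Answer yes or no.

no

Backward induction with Nexon moving first.
- Std1 → Orbyt plays Alpha (best of 19, 8, 7); Nexon gets 13.
- Std2 → Orbyt plays Alpha (best of 17, 2, 12); Nexon gets 6.
- Std3 → Orbyt plays Alpha (best of 5, 1, 1); Nexon gets 16.
- Std4 → Orbyt plays Gamma (best of 0, 8, 10); Nexon gets 4.
- Std5 → Orbyt plays Beta (best of 16, 18, 2); Nexon gets 15.
Among 13, 6, 16, 4, 15, the best is 16 at Std3. Subgame-perfect outcome: (Std3, Alpha) with payoffs (16, 5).
For the simultaneous game, intersect best replies.
Nexon's best replies: Alpha→Std5; Beta→Std5; Gamma→Std5.
Orbyt's best replies: Std1→Alpha; Std2→Alpha; Std3→Alpha; Std4→Gamma; Std5→Beta.
The unique mutual best reply is (Std5, Beta), giving (15, 18).
Sequential outcome (Std3, Alpha) differs from the Nash profile (Std5, Beta).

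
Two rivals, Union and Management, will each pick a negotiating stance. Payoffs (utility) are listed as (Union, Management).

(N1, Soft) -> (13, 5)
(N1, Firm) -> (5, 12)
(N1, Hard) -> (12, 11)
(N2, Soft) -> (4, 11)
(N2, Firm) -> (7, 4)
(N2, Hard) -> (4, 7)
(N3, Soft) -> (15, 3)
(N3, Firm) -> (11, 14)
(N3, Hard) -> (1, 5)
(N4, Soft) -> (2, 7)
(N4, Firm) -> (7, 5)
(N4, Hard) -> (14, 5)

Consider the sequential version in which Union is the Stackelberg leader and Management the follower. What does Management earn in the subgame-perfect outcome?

Management best-responds to each possible Union move:
- N1: Management compares 5, 12, 11 and picks Firm; Union would get 5.
- N2: Management compares 11, 4, 7 and picks Soft; Union would get 4.
- N3: Management compares 3, 14, 5 and picks Firm; Union would get 11.
- N4: Management compares 7, 5, 5 and picks Soft; Union would get 2.
Union's induced payoffs are 5, 4, 11, 2, so Union commits to N3. Subgame-perfect outcome: (N3, Firm) with payoffs (11, 14).

14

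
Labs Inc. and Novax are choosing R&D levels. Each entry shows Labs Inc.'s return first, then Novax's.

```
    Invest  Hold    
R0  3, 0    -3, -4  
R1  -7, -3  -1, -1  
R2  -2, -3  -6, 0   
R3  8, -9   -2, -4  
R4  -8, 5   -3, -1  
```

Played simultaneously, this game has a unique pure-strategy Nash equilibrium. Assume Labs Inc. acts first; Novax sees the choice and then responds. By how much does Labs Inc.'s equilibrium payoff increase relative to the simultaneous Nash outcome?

Work backward from Novax's decision.
- R0: BR = Invest, leader payoff 3.
- R1: BR = Hold, leader payoff -1.
- R2: BR = Hold, leader payoff -6.
- R3: BR = Hold, leader payoff -2.
- R4: BR = Invest, leader payoff -8.
Among 3, -1, -6, -2, -8, the best is 3 at R0. Subgame-perfect outcome: (R0, Invest) with payoffs (3, 0).
For the simultaneous game, intersect best replies.
Labs Inc.'s best replies: Invest→R3; Hold→R1.
Novax's best replies: R0→Invest; R1→Hold; R2→Hold; R3→Hold; R4→Invest.
Only (R1, Hold) has each player best-responding; Nash payoffs (-1, -1).
Labs Inc.'s commitment gain: 3 − -1 = 4.

4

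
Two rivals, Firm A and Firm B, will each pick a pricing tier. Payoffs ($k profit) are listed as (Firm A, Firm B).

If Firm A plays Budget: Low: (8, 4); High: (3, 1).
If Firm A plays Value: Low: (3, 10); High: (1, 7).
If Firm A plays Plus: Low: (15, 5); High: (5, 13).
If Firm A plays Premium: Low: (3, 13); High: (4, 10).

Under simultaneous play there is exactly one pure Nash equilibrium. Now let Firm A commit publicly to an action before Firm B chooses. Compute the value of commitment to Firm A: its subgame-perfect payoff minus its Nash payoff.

Solve by backward induction (Firm A leads).
- Budget: Firm B compares 4, 1 and picks Low; Firm A would get 8.
- Value: Firm B compares 10, 7 and picks Low; Firm A would get 3.
- Plus: Firm B compares 5, 13 and picks High; Firm A would get 5.
- Premium: Firm B compares 13, 10 and picks Low; Firm A would get 3.
Maximizing over 8, 3, 5, 3, Firm A chooses Budget. Subgame-perfect outcome: (Budget, Low) with payoffs (8, 4).
Under simultaneous play:
Firm A's best replies: Low→Plus; High→Plus.
Firm B's best replies: Budget→Low; Value→Low; Plus→High; Premium→Low.
Only (Plus, High) has each player best-responding; Nash payoffs (5, 13).
Firm A's commitment gain: 8 − 5 = 3.

3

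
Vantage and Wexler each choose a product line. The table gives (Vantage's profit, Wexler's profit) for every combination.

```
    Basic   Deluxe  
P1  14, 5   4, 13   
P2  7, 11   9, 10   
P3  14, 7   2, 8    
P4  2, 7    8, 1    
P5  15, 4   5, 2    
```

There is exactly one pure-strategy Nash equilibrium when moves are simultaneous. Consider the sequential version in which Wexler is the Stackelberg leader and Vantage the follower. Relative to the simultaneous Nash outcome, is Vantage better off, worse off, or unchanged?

worse off

Vantage best-responds to each possible Wexler move:
- Basic → Vantage plays P5 (best of 14, 7, 14, 2, 15); Wexler gets 4.
- Deluxe → Vantage plays P2 (best of 4, 9, 2, 8, 5); Wexler gets 10.
Maximizing over 4, 10, Wexler chooses Deluxe. Subgame-perfect outcome: (P2, Deluxe) with payoffs (9, 10).
For the simultaneous game, intersect best replies.
Vantage's best replies: Basic→P5; Deluxe→P2.
Wexler's best replies: P1→Deluxe; P2→Basic; P3→Deluxe; P4→Basic; P5→Basic.
Only (P5, Basic) has each player best-responding; Nash payoffs (15, 4).
Vantage earns 9 sequentially versus 15 at the Nash outcome: worse off.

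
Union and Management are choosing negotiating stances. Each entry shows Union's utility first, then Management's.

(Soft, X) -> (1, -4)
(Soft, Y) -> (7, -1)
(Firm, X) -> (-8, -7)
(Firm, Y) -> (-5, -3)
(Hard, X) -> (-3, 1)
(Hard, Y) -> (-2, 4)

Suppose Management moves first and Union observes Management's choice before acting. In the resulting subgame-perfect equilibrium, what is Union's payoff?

7

Work backward from Union's decision.
- X: Union compares 1, -8, -3 and picks Soft; Management would get -4.
- Y: Union compares 7, -5, -2 and picks Soft; Management would get -1.
Among -4, -1, the best is -1 at Y. Subgame-perfect outcome: (Soft, Y) with payoffs (7, -1).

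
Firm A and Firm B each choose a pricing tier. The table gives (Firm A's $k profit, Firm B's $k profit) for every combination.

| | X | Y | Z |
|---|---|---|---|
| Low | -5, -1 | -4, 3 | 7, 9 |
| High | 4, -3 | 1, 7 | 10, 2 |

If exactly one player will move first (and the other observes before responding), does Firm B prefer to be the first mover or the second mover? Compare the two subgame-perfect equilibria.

If Firm A leads: Firm B's best replies are Low→Z, High→Y; Firm A's induced payoffs 7, 1; outcome (Low, Z), payoffs (7, 9).
If Firm B leads: Firm A's best replies are X→High, Y→High, Z→High; Firm B's induced payoffs -3, 7, 2; outcome (High, Y), payoffs (1, 7).
Firm B gets 7 moving first and 9 moving second, so Firm B prefers to move second.

second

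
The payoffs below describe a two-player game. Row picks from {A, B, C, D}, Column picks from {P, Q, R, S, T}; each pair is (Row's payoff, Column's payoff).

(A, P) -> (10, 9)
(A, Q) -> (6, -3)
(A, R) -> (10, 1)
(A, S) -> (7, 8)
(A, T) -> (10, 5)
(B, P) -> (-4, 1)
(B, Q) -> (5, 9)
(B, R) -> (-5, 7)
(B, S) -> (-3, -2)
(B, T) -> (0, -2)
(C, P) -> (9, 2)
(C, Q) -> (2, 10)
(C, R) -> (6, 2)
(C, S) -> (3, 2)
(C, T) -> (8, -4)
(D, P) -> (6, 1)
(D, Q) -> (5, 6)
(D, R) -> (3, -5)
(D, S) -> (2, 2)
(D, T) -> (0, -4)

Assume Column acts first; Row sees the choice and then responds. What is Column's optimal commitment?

Row best-responds to each possible Column move:
- P → Row plays A (best of 10, -4, 9, 6); Column gets 9.
- Q → Row plays A (best of 6, 5, 2, 5); Column gets -3.
- R → Row plays A (best of 10, -5, 6, 3); Column gets 1.
- S → Row plays A (best of 7, -3, 3, 2); Column gets 8.
- T → Row plays A (best of 10, 0, 8, 0); Column gets 5.
Column's induced payoffs are 9, -3, 1, 8, 5, so Column commits to P. Subgame-perfect outcome: (A, P) with payoffs (10, 9).

P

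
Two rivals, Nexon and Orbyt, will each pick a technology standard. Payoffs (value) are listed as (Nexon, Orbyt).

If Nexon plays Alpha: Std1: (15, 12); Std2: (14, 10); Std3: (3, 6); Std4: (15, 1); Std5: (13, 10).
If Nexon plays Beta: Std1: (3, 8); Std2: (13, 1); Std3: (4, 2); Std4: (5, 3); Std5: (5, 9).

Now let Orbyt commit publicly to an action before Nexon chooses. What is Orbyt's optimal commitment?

Std1

Solve by backward induction (Orbyt leads).
- Std1: Nexon compares 15, 3 and picks Alpha; Orbyt would get 12.
- Std2: Nexon compares 14, 13 and picks Alpha; Orbyt would get 10.
- Std3: Nexon compares 3, 4 and picks Beta; Orbyt would get 2.
- Std4: Nexon compares 15, 5 and picks Alpha; Orbyt would get 1.
- Std5: Nexon compares 13, 5 and picks Alpha; Orbyt would get 10.
Orbyt's induced payoffs are 12, 10, 2, 1, 10, so Orbyt commits to Std1. Subgame-perfect outcome: (Alpha, Std1) with payoffs (15, 12).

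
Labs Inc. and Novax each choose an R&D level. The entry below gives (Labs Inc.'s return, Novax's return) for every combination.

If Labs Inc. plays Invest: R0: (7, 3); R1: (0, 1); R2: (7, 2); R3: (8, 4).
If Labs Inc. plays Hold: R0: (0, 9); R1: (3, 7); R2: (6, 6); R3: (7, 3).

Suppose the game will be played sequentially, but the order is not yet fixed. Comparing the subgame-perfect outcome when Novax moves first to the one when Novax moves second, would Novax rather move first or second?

first

If Labs Inc. leads: Novax's best replies are Invest→R3, Hold→R0; Labs Inc.'s induced payoffs 8, 0; outcome (Invest, R3), payoffs (8, 4).
If Novax leads: Labs Inc.'s best replies are R0→Invest, R1→Hold, R2→Invest, R3→Invest; Novax's induced payoffs 3, 7, 2, 4; outcome (Hold, R1), payoffs (3, 7).
Novax gets 7 moving first and 4 moving second, so Novax prefers to move first.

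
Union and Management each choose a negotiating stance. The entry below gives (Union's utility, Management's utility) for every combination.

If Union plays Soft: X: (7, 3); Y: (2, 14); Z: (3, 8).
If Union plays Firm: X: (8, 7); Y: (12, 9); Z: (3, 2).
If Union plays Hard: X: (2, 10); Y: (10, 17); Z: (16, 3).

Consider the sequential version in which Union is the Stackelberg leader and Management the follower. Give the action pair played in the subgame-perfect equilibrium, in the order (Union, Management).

Work backward from Management's decision.
- Soft: BR = Y, leader payoff 2.
- Firm: BR = Y, leader payoff 12.
- Hard: BR = Y, leader payoff 10.
Among 2, 12, 10, the best is 12 at Firm. Subgame-perfect outcome: (Firm, Y) with payoffs (12, 9).

(Firm, Y)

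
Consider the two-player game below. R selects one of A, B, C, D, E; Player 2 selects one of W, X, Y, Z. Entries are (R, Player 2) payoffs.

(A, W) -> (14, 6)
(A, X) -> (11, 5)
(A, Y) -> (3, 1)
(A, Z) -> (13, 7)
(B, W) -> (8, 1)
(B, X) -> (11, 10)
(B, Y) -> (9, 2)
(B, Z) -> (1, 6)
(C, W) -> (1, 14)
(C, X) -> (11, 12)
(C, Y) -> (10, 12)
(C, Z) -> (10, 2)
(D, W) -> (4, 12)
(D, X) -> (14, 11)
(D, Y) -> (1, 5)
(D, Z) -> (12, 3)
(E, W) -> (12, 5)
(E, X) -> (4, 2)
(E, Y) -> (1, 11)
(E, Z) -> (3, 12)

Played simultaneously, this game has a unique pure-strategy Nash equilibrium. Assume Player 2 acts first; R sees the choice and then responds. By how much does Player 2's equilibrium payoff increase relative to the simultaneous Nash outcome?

Work backward from R's decision.
- W → R plays A (best of 14, 8, 1, 4, 12); Player 2 gets 6.
- X → R plays D (best of 11, 11, 11, 14, 4); Player 2 gets 11.
- Y → R plays C (best of 3, 9, 10, 1, 1); Player 2 gets 12.
- Z → R plays A (best of 13, 1, 10, 12, 3); Player 2 gets 7.
Maximizing over 6, 11, 12, 7, Player 2 chooses Y. Subgame-perfect outcome: (C, Y) with payoffs (10, 12).
For the simultaneous game, intersect best replies.
R's best replies: W→A; X→D; Y→C; Z→A.
Player 2's best replies: A→Z; B→X; C→W; D→W; E→Z.
Only (A, Z) has each player best-responding; Nash payoffs (13, 7).
Player 2's commitment gain: 12 − 7 = 5.

5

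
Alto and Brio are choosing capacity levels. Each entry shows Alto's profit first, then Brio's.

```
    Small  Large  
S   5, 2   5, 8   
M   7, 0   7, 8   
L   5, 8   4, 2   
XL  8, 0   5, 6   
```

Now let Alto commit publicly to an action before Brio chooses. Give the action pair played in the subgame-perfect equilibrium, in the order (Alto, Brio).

(M, Large)

Backward induction with Alto moving first.
- S: Brio compares 2, 8 and picks Large; Alto would get 5.
- M: Brio compares 0, 8 and picks Large; Alto would get 7.
- L: Brio compares 8, 2 and picks Small; Alto would get 5.
- XL: Brio compares 0, 6 and picks Large; Alto would get 5.
Among 5, 7, 5, 5, the best is 7 at M. Subgame-perfect outcome: (M, Large) with payoffs (7, 8).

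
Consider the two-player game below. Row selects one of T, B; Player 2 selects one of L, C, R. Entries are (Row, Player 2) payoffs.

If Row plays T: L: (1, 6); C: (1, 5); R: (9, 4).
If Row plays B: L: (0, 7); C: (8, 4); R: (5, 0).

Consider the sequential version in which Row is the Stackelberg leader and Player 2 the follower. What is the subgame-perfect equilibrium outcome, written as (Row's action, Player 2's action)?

(T, L)

Work backward from Player 2's decision.
- T: BR = L, leader payoff 1.
- B: BR = L, leader payoff 0.
Among 1, 0, the best is 1 at T. Subgame-perfect outcome: (T, L) with payoffs (1, 6).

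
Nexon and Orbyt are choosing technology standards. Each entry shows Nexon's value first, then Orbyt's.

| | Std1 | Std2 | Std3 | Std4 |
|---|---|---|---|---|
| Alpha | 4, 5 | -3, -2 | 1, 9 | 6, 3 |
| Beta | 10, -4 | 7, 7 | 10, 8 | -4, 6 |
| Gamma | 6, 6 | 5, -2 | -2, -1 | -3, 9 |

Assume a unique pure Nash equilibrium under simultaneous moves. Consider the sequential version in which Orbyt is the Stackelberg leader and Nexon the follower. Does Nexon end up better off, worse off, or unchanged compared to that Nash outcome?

Backward induction with Orbyt moving first.
- Std1: Nexon compares 4, 10, 6 and picks Beta; Orbyt would get -4.
- Std2: Nexon compares -3, 7, 5 and picks Beta; Orbyt would get 7.
- Std3: Nexon compares 1, 10, -2 and picks Beta; Orbyt would get 8.
- Std4: Nexon compares 6, -4, -3 and picks Alpha; Orbyt would get 3.
Orbyt's induced payoffs are -4, 7, 8, 3, so Orbyt commits to Std3. Subgame-perfect outcome: (Beta, Std3) with payoffs (10, 8).
Now find the simultaneous Nash equilibrium.
Nexon's best replies: Std1→Beta; Std2→Beta; Std3→Beta; Std4→Alpha.
Orbyt's best replies: Alpha→Std3; Beta→Std3; Gamma→Std4.
Only (Beta, Std3) has each player best-responding; Nash payoffs (10, 8).
Nexon earns 10 sequentially versus 10 at the Nash outcome: unchanged.

unchanged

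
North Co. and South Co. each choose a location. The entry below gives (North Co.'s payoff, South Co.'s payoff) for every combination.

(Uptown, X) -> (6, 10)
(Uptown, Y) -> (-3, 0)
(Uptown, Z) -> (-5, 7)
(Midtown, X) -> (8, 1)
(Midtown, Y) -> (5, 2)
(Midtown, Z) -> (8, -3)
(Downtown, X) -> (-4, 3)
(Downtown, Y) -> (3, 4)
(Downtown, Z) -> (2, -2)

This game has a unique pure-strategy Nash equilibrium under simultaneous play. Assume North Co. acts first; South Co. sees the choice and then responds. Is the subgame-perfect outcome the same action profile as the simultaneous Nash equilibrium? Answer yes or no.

no

Backward induction with North Co. moving first.
- Uptown: BR = X, leader payoff 6.
- Midtown: BR = Y, leader payoff 5.
- Downtown: BR = Y, leader payoff 3.
Maximizing over 6, 5, 3, North Co. chooses Uptown. Subgame-perfect outcome: (Uptown, X) with payoffs (6, 10).
For the simultaneous game, intersect best replies.
North Co.'s best replies: X→Midtown; Y→Midtown; Z→Midtown.
South Co.'s best replies: Uptown→X; Midtown→Y; Downtown→Y.
Only (Midtown, Y) has each player best-responding; Nash payoffs (5, 2).
Sequential outcome (Uptown, X) differs from the Nash profile (Midtown, Y).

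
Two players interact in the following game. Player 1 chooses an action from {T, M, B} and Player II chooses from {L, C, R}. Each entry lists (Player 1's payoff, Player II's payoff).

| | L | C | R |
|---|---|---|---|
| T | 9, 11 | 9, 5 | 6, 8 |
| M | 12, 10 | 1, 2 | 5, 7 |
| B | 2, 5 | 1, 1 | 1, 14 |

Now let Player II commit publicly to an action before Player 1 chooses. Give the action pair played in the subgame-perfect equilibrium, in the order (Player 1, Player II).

Work backward from Player 1's decision.
- L: BR = M, leader payoff 10.
- C: BR = T, leader payoff 5.
- R: BR = T, leader payoff 8.
Among 10, 5, 8, the best is 10 at L. Subgame-perfect outcome: (M, L) with payoffs (12, 10).

(M, L)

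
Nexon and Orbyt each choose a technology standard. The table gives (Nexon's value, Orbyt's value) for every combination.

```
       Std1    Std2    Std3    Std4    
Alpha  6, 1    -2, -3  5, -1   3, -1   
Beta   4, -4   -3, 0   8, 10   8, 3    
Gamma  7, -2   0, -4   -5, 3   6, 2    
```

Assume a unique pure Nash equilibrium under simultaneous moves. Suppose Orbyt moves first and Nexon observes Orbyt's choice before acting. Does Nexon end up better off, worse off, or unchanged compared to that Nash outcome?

Backward induction with Orbyt moving first.
- Std1: BR = Gamma, leader payoff -2.
- Std2: BR = Gamma, leader payoff -4.
- Std3: BR = Beta, leader payoff 10.
- Std4: BR = Beta, leader payoff 3.
Among -2, -4, 10, 3, the best is 10 at Std3. Subgame-perfect outcome: (Beta, Std3) with payoffs (8, 10).
For the simultaneous game, intersect best replies.
Nexon's best replies: Std1→Gamma; Std2→Gamma; Std3→Beta; Std4→Beta.
Orbyt's best replies: Alpha→Std1; Beta→Std3; Gamma→Std3.
Only (Beta, Std3) has each player best-responding; Nash payoffs (8, 10).
Nexon earns 8 sequentially versus 8 at the Nash outcome: unchanged.

unchanged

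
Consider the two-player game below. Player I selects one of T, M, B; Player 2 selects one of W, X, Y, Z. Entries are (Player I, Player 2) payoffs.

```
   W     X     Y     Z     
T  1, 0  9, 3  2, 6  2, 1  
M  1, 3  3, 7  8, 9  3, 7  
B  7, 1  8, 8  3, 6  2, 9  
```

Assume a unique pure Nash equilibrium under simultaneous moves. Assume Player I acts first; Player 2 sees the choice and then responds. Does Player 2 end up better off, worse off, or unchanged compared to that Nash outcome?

unchanged

Work backward from Player 2's decision.
- T → Player 2 plays Y (best of 0, 3, 6, 1); Player I gets 2.
- M → Player 2 plays Y (best of 3, 7, 9, 7); Player I gets 8.
- B → Player 2 plays Z (best of 1, 8, 6, 9); Player I gets 2.
Maximizing over 2, 8, 2, Player I chooses M. Subgame-perfect outcome: (M, Y) with payoffs (8, 9).
For the simultaneous game, intersect best replies.
Player I's best replies: W→B; X→T; Y→M; Z→M.
Player 2's best replies: T→Y; M→Y; B→Z.
Only (M, Y) has each player best-responding; Nash payoffs (8, 9).
Player 2 earns 9 sequentially versus 9 at the Nash outcome: unchanged.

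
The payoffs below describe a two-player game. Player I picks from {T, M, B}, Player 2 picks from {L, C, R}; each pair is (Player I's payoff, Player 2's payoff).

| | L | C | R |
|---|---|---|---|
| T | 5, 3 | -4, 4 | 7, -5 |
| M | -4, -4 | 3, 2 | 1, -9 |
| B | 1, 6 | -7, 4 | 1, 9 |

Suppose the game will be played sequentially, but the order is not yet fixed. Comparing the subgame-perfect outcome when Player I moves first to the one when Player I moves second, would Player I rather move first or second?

second

If Player I leads: Player 2's best replies are T→C, M→C, B→R; Player I's induced payoffs -4, 3, 1; outcome (M, C), payoffs (3, 2).
If Player 2 leads: Player I's best replies are L→T, C→M, R→T; Player 2's induced payoffs 3, 2, -5; outcome (T, L), payoffs (5, 3).
Player I gets 3 moving first and 5 moving second, so Player I prefers to move second.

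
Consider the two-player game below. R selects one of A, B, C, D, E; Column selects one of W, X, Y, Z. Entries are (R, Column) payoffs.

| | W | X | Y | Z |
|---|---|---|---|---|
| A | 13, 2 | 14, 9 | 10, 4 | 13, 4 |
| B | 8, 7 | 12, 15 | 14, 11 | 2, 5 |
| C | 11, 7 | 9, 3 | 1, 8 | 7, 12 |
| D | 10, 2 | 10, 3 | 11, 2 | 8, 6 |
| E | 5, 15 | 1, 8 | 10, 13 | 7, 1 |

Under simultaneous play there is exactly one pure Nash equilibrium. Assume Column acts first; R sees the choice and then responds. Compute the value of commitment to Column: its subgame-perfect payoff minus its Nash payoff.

R best-responds to each possible Column move:
- W → R plays A (best of 13, 8, 11, 10, 5); Column gets 2.
- X → R plays A (best of 14, 12, 9, 10, 1); Column gets 9.
- Y → R plays B (best of 10, 14, 1, 11, 10); Column gets 11.
- Z → R plays A (best of 13, 2, 7, 8, 7); Column gets 4.
Column's induced payoffs are 2, 9, 11, 4, so Column commits to Y. Subgame-perfect outcome: (B, Y) with payoffs (14, 11).
Now find the simultaneous Nash equilibrium.
R's best replies: W→A; X→A; Y→B; Z→A.
Column's best replies: A→X; B→X; C→Z; D→Z; E→W.
Only (A, X) has each player best-responding; Nash payoffs (14, 9).
Column's commitment gain: 11 − 9 = 2.

2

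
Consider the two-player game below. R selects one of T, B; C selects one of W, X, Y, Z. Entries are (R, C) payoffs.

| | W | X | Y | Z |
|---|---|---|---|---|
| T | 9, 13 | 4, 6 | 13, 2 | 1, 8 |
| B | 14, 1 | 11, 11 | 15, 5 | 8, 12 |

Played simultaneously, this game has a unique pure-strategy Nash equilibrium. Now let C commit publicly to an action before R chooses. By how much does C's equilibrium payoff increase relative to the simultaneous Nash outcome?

R best-responds to each possible C move:
- W: R compares 9, 14 and picks B; C would get 1.
- X: R compares 4, 11 and picks B; C would get 11.
- Y: R compares 13, 15 and picks B; C would get 5.
- Z: R compares 1, 8 and picks B; C would get 12.
Maximizing over 1, 11, 5, 12, C chooses Z. Subgame-perfect outcome: (B, Z) with payoffs (8, 12).
Under simultaneous play:
R's best replies: W→B; X→B; Y→B; Z→B.
C's best replies: T→W; B→Z.
Only (B, Z) has each player best-responding; Nash payoffs (8, 12).
C's commitment gain: 12 − 12 = 0.

0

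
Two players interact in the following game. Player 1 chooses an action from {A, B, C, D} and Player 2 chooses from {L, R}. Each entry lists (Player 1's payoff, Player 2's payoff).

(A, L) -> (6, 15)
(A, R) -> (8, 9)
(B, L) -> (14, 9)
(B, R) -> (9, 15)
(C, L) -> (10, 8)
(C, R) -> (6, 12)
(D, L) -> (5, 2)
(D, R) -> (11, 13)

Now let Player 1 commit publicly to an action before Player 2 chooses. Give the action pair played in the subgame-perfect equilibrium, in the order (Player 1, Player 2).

Backward induction with Player 1 moving first.
- A: Player 2 compares 15, 9 and picks L; Player 1 would get 6.
- B: Player 2 compares 9, 15 and picks R; Player 1 would get 9.
- C: Player 2 compares 8, 12 and picks R; Player 1 would get 6.
- D: Player 2 compares 2, 13 and picks R; Player 1 would get 11.
Maximizing over 6, 9, 6, 11, Player 1 chooses D. Subgame-perfect outcome: (D, R) with payoffs (11, 13).

(D, R)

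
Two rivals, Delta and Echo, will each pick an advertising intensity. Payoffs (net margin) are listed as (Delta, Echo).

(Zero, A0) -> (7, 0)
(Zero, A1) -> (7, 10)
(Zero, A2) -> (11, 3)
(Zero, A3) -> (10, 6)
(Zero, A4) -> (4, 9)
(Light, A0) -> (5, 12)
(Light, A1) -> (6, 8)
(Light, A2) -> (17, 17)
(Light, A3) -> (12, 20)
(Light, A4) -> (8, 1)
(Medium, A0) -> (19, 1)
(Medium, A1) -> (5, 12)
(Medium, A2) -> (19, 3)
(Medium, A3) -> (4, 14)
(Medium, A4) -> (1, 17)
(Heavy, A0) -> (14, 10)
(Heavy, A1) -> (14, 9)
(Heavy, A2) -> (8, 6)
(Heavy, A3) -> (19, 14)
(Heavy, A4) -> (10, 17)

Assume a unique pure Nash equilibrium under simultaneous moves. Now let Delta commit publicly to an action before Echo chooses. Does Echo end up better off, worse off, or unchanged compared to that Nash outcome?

better off

Backward induction with Delta moving first.
- Zero: BR = A1, leader payoff 7.
- Light: BR = A3, leader payoff 12.
- Medium: BR = A4, leader payoff 1.
- Heavy: BR = A4, leader payoff 10.
Among 7, 12, 1, 10, the best is 12 at Light. Subgame-perfect outcome: (Light, A3) with payoffs (12, 20).
Under simultaneous play:
Delta's best replies: A0→Medium; A1→Heavy; A2→Medium; A3→Heavy; A4→Heavy.
Echo's best replies: Zero→A1; Light→A3; Medium→A4; Heavy→A4.
Only (Heavy, A4) has each player best-responding; Nash payoffs (10, 17).
Echo earns 20 sequentially versus 17 at the Nash outcome: better off.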